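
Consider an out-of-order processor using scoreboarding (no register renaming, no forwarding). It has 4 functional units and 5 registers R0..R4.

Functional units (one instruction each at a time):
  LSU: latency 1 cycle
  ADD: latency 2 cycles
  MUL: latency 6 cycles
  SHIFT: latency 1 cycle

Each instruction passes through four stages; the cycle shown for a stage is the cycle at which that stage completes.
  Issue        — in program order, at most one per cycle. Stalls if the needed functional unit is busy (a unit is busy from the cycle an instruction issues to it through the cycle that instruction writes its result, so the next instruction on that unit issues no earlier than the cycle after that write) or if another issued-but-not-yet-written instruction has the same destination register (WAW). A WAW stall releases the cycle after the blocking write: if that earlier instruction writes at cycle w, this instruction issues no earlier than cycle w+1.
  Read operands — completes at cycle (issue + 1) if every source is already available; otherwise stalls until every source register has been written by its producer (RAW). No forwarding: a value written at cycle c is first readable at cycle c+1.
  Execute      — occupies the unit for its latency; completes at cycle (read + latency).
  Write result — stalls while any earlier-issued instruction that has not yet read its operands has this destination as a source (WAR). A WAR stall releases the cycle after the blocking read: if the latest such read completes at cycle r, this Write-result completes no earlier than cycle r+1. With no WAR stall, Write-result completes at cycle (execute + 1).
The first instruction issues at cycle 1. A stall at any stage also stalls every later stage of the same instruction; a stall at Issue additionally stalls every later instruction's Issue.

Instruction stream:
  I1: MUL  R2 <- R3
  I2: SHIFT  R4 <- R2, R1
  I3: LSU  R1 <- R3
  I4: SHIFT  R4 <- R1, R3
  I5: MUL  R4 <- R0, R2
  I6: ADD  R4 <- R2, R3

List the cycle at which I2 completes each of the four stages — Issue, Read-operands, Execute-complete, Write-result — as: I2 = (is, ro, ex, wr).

cycle 1: issue I1 (MUL)
cycle 2: I1 read-ops, issue I2 (SHIFT)
cycle 3: issue I3 (LSU)
cycle 4: I3 read-ops
cycle 5: I3 finished on LSU
cycle 8: I1 finished on MUL
cycle 9: I1→R2
cycle 10: I2 read-ops
cycle 11: I2 finished on SHIFT, I3→R1
cycle 12: I2→R4
cycle 13: issue I4 (SHIFT)
cycle 14: I4 read-ops
cycle 15: I4 finished on SHIFT
cycle 16: I4→R4
cycle 17: issue I5 (MUL)
cycle 18: I5 read-ops
cycle 24: I5 finished on MUL
cycle 25: I5→R4
cycle 26: issue I6 (ADD)
cycle 27: I6 read-ops
cycle 29: I6 finished on ADD
cycle 30: I6→R4

I2 = (2, 10, 11, 12)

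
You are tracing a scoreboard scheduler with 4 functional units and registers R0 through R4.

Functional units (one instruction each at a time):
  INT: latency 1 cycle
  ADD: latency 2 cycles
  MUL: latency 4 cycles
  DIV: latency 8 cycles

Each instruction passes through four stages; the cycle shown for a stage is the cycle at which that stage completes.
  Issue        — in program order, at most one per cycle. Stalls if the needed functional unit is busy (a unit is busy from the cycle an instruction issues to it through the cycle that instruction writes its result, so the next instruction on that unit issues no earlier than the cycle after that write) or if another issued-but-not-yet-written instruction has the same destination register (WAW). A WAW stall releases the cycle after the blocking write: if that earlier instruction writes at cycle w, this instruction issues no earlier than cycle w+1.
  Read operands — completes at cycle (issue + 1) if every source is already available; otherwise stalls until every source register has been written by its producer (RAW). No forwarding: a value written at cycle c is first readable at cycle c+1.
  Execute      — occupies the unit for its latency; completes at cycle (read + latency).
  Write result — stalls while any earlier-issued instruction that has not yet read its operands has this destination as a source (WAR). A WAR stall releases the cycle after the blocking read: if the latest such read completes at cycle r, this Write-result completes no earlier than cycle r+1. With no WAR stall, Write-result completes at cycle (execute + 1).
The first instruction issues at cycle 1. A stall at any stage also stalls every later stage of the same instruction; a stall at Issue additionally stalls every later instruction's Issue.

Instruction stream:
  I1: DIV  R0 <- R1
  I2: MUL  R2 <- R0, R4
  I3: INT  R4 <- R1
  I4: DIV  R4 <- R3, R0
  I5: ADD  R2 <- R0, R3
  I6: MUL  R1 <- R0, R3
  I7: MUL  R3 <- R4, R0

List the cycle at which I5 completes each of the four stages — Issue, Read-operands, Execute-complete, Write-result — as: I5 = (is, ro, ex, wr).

I5 = (18, 19, 21, 22)

[1] I1 dispatched to DIV
[2] I1 operands ready; I2 dispatched to MUL
[3] I3 dispatched to INT
[4] I3 operands ready
[5] I3 complete
[10] I1 complete
[11] R0←I1
[12] I2 operands ready
[13] R4←I3
[14] I4 dispatched to DIV
[15] I4 operands ready
[16] I2 complete
[17] R2←I2
[18] I5 dispatched to ADD
[19] I5 operands ready; I6 dispatched to MUL
[20] I6 operands ready
[21] I5 complete
[22] R2←I5
[23] I4 complete
[24] R4←I4; I6 complete
[25] R1←I6
[26] I7 dispatched to MUL
[27] I7 operands ready
[31] I7 complete
[32] R3←I7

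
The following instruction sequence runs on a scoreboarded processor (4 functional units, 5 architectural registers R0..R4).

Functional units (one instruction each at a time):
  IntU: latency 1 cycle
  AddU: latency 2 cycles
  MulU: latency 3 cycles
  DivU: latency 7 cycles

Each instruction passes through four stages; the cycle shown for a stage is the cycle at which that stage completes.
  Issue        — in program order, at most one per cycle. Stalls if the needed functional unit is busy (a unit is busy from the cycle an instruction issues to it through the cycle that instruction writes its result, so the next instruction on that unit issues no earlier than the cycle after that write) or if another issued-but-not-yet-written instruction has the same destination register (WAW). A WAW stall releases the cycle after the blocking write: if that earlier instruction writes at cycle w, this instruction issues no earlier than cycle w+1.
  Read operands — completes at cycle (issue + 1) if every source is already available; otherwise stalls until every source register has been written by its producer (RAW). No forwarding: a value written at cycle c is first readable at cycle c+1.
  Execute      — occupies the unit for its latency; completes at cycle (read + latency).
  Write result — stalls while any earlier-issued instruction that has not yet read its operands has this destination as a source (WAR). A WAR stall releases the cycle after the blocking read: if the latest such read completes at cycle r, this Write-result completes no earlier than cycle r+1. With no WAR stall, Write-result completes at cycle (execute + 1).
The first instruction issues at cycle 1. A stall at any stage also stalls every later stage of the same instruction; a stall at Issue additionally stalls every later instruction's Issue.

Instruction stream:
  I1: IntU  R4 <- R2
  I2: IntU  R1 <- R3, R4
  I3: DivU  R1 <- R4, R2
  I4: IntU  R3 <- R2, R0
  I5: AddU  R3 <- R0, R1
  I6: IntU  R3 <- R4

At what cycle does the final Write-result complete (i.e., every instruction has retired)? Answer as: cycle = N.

cycle 1: I1 issues→IntU
cycle 2: I1 reads
cycle 3: I1 exec-done
cycle 4: I1 writes R4
cycle 5: I2 issues→IntU
cycle 6: I2 reads
cycle 7: I2 exec-done
cycle 8: I2 writes R1
cycle 9: I3 issues→DivU
cycle 10: I3 reads; I4 issues→IntU
cycle 11: I4 reads
cycle 12: I4 exec-done
cycle 13: I4 writes R3
cycle 14: I5 issues→AddU
cycle 17: I3 exec-done
cycle 18: I3 writes R1
cycle 19: I5 reads
cycle 21: I5 exec-done
cycle 22: I5 writes R3
cycle 23: I6 issues→IntU
cycle 24: I6 reads
cycle 25: I6 exec-done
cycle 26: I6 writes R3

cycle = 26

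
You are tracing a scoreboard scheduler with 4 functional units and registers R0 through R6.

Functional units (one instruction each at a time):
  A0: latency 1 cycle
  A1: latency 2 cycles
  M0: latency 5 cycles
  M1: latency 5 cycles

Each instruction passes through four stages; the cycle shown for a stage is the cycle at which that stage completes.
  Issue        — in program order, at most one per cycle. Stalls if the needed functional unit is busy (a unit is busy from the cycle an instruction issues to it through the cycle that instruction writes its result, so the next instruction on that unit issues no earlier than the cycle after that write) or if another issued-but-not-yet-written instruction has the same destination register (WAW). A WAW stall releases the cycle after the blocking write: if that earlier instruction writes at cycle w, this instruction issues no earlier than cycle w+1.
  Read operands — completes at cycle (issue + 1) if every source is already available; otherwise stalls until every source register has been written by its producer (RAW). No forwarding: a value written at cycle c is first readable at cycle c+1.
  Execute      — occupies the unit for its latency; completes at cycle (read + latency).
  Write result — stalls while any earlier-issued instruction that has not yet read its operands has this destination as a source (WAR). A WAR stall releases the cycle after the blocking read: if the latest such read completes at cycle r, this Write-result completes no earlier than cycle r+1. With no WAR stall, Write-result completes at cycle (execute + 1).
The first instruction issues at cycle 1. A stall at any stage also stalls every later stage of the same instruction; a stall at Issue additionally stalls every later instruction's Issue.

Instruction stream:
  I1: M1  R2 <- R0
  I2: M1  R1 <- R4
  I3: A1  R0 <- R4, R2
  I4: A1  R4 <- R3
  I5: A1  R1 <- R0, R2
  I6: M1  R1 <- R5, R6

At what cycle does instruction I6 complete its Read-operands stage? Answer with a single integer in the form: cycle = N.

cycle = 26

c1: I1→M1
c2: I1 RO
c7: I1 EX
c8: I1 WR R2
c9: I2→M1
c10: I2 RO | I3→A1
c11: I3 RO
c13: I3 EX
c14: I3 WR R0
c15: I2 EX | I4→A1
c16: I2 WR R1 | I4 RO
c18: I4 EX
c19: I4 WR R4
c20: I5→A1
c21: I5 RO
c23: I5 EX
c24: I5 WR R1
c25: I6→M1
c26: I6 RO
c31: I6 EX
c32: I6 WR R1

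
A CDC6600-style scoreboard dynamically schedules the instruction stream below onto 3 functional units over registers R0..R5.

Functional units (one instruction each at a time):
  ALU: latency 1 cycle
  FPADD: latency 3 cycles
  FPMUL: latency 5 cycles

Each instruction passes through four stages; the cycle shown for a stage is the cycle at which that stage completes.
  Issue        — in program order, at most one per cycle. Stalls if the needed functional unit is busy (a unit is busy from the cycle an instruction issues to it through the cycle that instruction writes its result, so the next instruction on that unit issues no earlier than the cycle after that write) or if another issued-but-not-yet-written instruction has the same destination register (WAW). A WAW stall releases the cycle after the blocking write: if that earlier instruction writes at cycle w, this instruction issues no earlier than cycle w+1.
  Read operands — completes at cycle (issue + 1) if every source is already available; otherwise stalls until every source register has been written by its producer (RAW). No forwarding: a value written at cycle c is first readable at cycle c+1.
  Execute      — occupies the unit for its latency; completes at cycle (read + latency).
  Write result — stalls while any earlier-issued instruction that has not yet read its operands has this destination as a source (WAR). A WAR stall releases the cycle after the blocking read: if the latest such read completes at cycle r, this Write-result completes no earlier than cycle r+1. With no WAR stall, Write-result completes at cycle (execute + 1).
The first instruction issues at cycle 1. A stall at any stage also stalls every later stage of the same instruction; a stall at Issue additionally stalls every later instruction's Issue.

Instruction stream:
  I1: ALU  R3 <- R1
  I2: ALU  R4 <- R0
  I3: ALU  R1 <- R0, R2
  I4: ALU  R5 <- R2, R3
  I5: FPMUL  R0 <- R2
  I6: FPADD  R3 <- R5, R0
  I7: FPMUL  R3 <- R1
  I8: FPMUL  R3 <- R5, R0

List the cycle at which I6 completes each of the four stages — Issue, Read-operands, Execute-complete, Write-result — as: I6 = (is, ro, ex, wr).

[1] I1 dispatched to ALU
[2] I1 operands ready
[3] I1 complete
[4] R3←I1
[5] I2 dispatched to ALU
[6] I2 operands ready
[7] I2 complete
[8] R4←I2
[9] I3 dispatched to ALU
[10] I3 operands ready
[11] I3 complete
[12] R1←I3
[13] I4 dispatched to ALU
[14] I4 operands ready; I5 dispatched to FPMUL
[15] I4 complete; I5 operands ready; I6 dispatched to FPADD
[16] R5←I4
[20] I5 complete
[21] R0←I5
[22] I6 operands ready
[25] I6 complete
[26] R3←I6
[27] I7 dispatched to FPMUL
[28] I7 operands ready
[33] I7 complete
[34] R3←I7
[35] I8 dispatched to FPMUL
[36] I8 operands ready
[41] I8 complete
[42] R3←I8

I6 = (15, 22, 25, 26)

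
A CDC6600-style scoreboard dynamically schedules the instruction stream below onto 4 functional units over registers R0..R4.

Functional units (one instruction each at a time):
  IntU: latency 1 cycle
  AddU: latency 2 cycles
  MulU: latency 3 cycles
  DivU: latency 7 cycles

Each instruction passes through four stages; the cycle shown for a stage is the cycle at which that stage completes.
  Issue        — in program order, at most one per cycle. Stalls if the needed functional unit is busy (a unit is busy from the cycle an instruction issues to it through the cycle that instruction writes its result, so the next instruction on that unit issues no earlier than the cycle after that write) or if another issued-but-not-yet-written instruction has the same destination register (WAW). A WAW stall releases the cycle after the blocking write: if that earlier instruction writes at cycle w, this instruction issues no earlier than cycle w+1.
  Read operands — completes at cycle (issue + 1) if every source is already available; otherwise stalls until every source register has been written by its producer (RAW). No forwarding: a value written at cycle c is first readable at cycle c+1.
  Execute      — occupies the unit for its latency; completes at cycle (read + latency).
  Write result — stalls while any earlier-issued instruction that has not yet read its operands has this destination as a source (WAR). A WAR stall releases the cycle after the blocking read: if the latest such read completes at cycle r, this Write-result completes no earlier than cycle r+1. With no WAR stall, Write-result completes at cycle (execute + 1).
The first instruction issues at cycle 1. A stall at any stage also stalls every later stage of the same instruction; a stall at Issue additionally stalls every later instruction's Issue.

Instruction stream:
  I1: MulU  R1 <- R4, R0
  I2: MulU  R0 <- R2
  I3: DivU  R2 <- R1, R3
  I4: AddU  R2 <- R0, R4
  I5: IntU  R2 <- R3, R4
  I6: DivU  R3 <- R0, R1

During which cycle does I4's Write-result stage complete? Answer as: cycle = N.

[1] I1 issues→MulU
[2] I1 reads
[5] I1 exec-done
[6] I1 writes R1
[7] I2 issues→MulU
[8] I2 reads; I3 issues→DivU
[9] I3 reads
[11] I2 exec-done
[12] I2 writes R0
[16] I3 exec-done
[17] I3 writes R2
[18] I4 issues→AddU
[19] I4 reads
[21] I4 exec-done
[22] I4 writes R2
[23] I5 issues→IntU
[24] I5 reads; I6 issues→DivU
[25] I5 exec-done; I6 reads
[26] I5 writes R2
[32] I6 exec-done
[33] I6 writes R3

cycle = 22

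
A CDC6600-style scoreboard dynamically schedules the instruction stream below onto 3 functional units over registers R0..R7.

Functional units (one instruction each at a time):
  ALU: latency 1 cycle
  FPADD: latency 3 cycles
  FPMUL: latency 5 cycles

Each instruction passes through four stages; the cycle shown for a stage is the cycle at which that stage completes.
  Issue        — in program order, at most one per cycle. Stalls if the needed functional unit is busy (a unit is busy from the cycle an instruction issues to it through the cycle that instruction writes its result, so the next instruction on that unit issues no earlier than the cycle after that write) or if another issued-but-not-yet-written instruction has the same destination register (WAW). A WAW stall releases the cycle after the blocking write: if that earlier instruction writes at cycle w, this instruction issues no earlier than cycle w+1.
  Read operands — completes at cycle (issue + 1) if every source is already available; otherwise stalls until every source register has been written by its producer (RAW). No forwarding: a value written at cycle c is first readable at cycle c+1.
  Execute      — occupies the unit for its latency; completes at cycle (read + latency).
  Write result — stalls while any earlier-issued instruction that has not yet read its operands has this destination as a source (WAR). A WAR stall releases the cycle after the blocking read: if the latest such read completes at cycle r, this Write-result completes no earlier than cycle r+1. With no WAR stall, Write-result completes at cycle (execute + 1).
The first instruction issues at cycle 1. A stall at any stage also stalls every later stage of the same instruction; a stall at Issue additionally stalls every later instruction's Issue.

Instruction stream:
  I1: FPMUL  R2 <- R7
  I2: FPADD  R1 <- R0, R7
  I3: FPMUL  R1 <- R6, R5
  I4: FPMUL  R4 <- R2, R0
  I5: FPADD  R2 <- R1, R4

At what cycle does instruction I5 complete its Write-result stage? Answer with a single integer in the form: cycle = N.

t=1  I1→FPMUL
t=2  I1 RO · I2→FPADD
t=3  I2 RO
t=6  I2 EX
t=7  I1 EX · I2 WR R1
t=8  I1 WR R2
t=9  I3→FPMUL
t=10  I3 RO
t=15  I3 EX
t=16  I3 WR R1
t=17  I4→FPMUL
t=18  I4 RO · I5→FPADD
t=23  I4 EX
t=24  I4 WR R4
t=25  I5 RO
t=28  I5 EX
t=29  I5 WR R2

cycle = 29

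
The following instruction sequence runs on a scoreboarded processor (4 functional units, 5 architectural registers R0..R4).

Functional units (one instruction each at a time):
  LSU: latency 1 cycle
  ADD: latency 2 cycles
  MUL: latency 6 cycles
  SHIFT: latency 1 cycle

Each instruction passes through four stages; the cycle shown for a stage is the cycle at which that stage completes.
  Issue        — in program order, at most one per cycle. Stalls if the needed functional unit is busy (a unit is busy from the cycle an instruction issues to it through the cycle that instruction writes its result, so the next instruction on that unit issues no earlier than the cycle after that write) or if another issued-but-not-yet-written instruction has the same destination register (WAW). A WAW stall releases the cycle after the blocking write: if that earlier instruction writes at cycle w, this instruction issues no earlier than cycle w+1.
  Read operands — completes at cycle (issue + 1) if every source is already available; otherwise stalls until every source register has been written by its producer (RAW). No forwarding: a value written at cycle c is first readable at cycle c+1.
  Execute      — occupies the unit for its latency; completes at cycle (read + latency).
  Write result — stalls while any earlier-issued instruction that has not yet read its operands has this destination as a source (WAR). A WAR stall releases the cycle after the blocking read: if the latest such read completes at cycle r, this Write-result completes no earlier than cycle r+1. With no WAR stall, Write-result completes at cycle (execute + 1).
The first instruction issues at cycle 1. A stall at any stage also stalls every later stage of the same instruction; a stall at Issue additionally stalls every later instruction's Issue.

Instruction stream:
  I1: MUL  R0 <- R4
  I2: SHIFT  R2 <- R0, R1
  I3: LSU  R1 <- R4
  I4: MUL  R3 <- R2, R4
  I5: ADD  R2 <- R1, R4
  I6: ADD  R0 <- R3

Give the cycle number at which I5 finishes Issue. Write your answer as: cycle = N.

cycle = 13

cycle 1: I1 issues→MUL
cycle 2: I1 reads | I2 issues→SHIFT
cycle 3: I3 issues→LSU
cycle 4: I3 reads
cycle 5: I3 exec-done
cycle 8: I1 exec-done
cycle 9: I1 writes R0
cycle 10: I2 reads | I4 issues→MUL
cycle 11: I2 exec-done | I3 writes R1
cycle 12: I2 writes R2
cycle 13: I4 reads | I5 issues→ADD
cycle 14: I5 reads
cycle 16: I5 exec-done
cycle 17: I5 writes R2
cycle 18: I6 issues→ADD
cycle 19: I4 exec-done
cycle 20: I4 writes R3
cycle 21: I6 reads
cycle 23: I6 exec-done
cycle 24: I6 writes R0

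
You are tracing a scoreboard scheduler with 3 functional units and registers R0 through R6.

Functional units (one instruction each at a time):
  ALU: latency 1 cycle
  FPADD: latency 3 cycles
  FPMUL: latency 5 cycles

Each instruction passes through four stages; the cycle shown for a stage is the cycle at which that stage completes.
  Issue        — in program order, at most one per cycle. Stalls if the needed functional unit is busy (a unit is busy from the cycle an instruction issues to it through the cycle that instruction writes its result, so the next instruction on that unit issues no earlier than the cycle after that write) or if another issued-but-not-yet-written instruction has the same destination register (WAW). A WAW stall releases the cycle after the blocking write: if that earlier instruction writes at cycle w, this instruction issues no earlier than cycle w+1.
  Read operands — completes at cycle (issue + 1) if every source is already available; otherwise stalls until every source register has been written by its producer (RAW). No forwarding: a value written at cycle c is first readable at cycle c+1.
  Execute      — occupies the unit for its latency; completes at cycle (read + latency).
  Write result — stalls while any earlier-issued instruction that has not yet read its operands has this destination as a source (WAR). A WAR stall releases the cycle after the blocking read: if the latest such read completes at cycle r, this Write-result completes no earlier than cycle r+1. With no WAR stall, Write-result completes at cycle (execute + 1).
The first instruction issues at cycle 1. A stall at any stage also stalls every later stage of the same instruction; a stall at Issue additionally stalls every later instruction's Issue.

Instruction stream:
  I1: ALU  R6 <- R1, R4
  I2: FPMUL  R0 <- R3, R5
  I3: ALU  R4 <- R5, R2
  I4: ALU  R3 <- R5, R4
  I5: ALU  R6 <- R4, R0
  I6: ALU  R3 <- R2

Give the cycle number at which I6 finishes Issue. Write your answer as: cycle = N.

cycle = 17

I1: IS=1 RO=2 EX=3 WR=4
I2: IS=2 RO=3 EX=8 WR=9
I3: IS=5 RO=6 EX=7 WR=8  [struct: ALU busy until I1 writes@4]
I4: IS=9 RO=10 EX=11 WR=12  [struct: ALU busy until I3 writes@8]
I5: IS=13 RO=14 EX=15 WR=16  [struct: ALU busy until I4 writes@12]
I6: IS=17 RO=18 EX=19 WR=20  [struct: ALU busy until I5 writes@16]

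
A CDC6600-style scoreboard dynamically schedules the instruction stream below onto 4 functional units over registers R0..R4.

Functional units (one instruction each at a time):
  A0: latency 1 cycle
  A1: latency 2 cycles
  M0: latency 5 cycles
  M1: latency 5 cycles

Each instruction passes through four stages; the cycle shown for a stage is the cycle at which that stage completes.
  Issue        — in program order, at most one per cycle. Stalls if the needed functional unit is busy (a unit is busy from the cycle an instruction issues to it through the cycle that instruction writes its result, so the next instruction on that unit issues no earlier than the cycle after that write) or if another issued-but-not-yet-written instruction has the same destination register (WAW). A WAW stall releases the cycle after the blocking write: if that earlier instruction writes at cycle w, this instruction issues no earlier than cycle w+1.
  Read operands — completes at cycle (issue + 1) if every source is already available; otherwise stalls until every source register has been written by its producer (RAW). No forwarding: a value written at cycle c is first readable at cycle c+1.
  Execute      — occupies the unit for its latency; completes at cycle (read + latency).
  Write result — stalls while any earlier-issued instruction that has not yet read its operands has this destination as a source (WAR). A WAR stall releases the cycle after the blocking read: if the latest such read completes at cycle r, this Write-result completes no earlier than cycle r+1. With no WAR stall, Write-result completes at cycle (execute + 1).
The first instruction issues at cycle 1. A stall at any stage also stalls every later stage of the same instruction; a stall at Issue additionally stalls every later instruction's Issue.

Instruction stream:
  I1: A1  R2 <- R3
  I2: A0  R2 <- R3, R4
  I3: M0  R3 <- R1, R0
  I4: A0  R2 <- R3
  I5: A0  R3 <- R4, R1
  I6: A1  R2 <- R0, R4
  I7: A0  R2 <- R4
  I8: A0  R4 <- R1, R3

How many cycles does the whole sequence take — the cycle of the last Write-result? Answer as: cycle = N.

cycle = 31

t=1  I1→A1
t=2  I1 RO
t=4  I1 EX
t=5  I1 WR R2
t=6  I2→A0
t=7  I2 RO; I3→M0
t=8  I2 EX; I3 RO
t=9  I2 WR R2
t=10  I4→A0
t=13  I3 EX
t=14  I3 WR R3
t=15  I4 RO
t=16  I4 EX
t=17  I4 WR R2
t=18  I5→A0
t=19  I5 RO; I6→A1
t=20  I5 EX; I6 RO
t=21  I5 WR R3
t=22  I6 EX
t=23  I6 WR R2
t=24  I7→A0
t=25  I7 RO
t=26  I7 EX
t=27  I7 WR R2
t=28  I8→A0
t=29  I8 RO
t=30  I8 EX
t=31  I8 WR R4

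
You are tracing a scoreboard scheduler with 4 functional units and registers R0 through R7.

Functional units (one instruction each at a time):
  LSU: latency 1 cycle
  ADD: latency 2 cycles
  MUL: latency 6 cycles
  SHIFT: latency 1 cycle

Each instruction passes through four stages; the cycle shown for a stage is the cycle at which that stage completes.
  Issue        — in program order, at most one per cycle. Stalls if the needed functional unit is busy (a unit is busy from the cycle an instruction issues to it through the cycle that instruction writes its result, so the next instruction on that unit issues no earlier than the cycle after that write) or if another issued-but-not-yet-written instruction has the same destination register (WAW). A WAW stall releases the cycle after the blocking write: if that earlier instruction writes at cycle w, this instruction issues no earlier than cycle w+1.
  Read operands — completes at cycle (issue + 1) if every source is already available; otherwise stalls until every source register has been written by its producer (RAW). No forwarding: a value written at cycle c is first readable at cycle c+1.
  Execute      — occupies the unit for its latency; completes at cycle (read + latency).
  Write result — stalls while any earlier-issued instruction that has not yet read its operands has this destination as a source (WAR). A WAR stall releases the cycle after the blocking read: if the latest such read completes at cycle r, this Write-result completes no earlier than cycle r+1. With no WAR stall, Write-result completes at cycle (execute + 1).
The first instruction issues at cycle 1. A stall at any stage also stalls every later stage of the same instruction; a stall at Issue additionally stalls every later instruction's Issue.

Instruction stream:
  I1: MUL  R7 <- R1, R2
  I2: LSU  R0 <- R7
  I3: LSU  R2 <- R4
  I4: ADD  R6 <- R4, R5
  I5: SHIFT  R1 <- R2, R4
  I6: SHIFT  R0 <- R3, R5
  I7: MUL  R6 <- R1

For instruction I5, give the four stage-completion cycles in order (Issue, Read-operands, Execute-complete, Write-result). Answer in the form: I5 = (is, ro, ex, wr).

t=1  I1 dispatched to MUL
t=2  I1 operands ready; I2 dispatched to LSU
t=8  I1 complete
t=9  R7←I1
t=10  I2 operands ready
t=11  I2 complete
t=12  R0←I2
t=13  I3 dispatched to LSU
t=14  I3 operands ready; I4 dispatched to ADD
t=15  I3 complete; I4 operands ready; I5 dispatched to SHIFT
t=16  R2←I3
t=17  I4 complete; I5 operands ready
t=18  R6←I4; I5 complete
t=19  R1←I5
t=20  I6 dispatched to SHIFT
t=21  I6 operands ready; I7 dispatched to MUL
t=22  I6 complete; I7 operands ready
t=23  R0←I6
t=28  I7 complete
t=29  R6←I7

I5 = (15, 17, 18, 19)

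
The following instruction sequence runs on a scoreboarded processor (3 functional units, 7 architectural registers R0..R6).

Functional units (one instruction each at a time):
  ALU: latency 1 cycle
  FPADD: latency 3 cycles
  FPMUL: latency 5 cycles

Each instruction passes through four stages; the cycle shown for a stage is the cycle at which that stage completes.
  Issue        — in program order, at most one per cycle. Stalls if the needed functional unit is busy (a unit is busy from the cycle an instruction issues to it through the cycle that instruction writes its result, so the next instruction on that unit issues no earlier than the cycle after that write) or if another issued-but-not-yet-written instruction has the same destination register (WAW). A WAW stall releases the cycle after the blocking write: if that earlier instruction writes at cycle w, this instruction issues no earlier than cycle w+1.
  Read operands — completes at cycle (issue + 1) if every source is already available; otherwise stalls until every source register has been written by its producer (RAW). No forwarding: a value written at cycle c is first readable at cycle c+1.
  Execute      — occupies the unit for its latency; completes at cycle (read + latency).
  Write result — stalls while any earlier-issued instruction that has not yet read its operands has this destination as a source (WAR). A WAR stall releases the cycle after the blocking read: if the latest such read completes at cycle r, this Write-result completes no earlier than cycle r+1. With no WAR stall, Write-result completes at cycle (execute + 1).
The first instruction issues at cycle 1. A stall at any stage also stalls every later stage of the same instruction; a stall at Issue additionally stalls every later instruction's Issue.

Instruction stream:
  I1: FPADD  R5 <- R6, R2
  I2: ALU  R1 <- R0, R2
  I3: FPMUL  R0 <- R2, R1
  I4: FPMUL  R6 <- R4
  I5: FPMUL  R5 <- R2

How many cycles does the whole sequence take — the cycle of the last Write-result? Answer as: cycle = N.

cycle 1: I1 dispatched to FPADD
cycle 2: I1 operands ready, I2 dispatched to ALU
cycle 3: I2 operands ready, I3 dispatched to FPMUL
cycle 4: I2 complete
cycle 5: I1 complete, R1←I2
cycle 6: R5←I1, I3 operands ready
cycle 11: I3 complete
cycle 12: R0←I3
cycle 13: I4 dispatched to FPMUL
cycle 14: I4 operands ready
cycle 19: I4 complete
cycle 20: R6←I4
cycle 21: I5 dispatched to FPMUL
cycle 22: I5 operands ready
cycle 27: I5 complete
cycle 28: R5←I5

cycle = 28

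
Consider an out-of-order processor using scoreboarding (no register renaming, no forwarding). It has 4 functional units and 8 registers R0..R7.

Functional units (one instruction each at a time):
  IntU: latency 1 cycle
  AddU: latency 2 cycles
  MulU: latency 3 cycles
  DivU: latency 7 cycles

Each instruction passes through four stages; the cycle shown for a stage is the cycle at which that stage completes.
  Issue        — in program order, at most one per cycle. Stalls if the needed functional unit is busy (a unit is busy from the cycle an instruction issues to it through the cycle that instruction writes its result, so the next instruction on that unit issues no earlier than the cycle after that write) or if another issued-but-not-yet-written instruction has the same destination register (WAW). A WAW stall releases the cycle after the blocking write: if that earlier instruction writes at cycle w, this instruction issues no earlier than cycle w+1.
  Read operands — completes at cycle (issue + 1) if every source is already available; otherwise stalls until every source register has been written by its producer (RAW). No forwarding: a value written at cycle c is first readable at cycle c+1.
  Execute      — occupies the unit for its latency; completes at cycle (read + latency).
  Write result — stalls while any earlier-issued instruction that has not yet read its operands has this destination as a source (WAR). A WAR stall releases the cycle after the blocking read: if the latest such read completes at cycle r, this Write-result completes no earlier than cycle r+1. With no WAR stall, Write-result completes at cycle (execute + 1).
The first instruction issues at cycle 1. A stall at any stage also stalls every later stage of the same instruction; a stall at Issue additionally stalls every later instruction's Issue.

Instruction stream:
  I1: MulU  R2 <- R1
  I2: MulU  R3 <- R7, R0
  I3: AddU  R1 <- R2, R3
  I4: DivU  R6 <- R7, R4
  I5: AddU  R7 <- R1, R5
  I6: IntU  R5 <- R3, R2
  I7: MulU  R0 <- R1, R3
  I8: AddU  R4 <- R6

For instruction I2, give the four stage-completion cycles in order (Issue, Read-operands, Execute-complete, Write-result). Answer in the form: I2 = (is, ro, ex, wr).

I1 -> (1, 2, 5, 6)
I2 -> (7, 8, 11, 12)  // struct: MulU busy until I1 writes@6
I3 -> (8, 13, 15, 16)  // RAW R3: wait I2 write@12
I4 -> (9, 10, 17, 18)
I5 -> (17, 18, 20, 21)  // struct: AddU busy until I3 writes@16
I6 -> (18, 19, 20, 21)
I7 -> (19, 20, 23, 24)
I8 -> (22, 23, 25, 26)  // struct: AddU busy until I5 writes@21

I2 = (7, 8, 11, 12)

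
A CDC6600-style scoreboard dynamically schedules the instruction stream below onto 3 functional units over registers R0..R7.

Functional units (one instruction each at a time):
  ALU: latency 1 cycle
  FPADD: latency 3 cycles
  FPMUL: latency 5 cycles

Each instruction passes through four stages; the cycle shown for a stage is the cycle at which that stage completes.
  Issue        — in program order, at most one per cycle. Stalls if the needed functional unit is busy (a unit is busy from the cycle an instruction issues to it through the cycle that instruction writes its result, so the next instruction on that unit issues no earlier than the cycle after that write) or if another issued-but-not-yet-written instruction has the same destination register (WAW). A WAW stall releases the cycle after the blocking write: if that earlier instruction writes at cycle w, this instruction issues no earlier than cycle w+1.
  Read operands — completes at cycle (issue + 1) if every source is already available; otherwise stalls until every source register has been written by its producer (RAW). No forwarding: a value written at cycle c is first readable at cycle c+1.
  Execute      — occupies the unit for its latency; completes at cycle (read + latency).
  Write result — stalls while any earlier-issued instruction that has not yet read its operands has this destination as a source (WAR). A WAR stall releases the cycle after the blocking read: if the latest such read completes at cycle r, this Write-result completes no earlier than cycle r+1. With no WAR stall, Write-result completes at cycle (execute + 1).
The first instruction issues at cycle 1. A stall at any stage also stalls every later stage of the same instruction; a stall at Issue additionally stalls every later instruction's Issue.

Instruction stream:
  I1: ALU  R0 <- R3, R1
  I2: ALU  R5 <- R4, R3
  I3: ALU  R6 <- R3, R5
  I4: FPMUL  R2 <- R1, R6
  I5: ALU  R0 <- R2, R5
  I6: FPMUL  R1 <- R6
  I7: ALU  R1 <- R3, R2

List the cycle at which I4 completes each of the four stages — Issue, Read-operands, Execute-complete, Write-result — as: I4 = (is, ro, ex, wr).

I4 = (10, 13, 18, 19)

c1: I1 issues→ALU
c2: I1 reads
c3: I1 exec-done
c4: I1 writes R0
c5: I2 issues→ALU
c6: I2 reads
c7: I2 exec-done
c8: I2 writes R5
c9: I3 issues→ALU
c10: I3 reads · I4 issues→FPMUL
c11: I3 exec-done
c12: I3 writes R6
c13: I4 reads · I5 issues→ALU
c18: I4 exec-done
c19: I4 writes R2
c20: I5 reads · I6 issues→FPMUL
c21: I5 exec-done · I6 reads
c22: I5 writes R0
c26: I6 exec-done
c27: I6 writes R1
c28: I7 issues→ALU
c29: I7 reads
c30: I7 exec-done
c31: I7 writes R1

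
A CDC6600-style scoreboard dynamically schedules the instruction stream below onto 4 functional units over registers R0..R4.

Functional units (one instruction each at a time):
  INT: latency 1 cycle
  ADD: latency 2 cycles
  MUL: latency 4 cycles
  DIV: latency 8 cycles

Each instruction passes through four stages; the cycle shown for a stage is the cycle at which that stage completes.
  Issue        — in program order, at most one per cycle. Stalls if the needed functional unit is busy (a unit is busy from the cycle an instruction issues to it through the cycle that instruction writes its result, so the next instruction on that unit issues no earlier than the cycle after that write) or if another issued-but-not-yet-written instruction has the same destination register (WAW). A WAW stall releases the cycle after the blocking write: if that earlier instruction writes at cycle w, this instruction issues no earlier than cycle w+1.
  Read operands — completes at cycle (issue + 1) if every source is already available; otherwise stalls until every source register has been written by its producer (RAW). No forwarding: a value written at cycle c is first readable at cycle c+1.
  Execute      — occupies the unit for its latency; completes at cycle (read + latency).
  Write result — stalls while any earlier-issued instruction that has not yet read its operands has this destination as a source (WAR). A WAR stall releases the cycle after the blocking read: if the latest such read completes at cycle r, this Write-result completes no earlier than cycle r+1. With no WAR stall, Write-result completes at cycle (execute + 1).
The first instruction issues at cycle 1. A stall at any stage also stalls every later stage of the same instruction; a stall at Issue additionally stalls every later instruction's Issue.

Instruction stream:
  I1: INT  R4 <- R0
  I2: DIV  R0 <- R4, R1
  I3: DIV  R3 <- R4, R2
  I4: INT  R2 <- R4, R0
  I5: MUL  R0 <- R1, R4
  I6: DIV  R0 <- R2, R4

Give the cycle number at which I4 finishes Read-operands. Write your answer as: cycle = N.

1) issue 1, read 2, done 3, write 4
2) issue 2, read 5, done 13, write 14  <RAW R4: wait I1 write@4>
3) issue 15, read 16, done 24, write 25  <struct: DIV busy until I2 writes@14>
4) issue 16, read 17, done 18, write 19
5) issue 17, read 18, done 22, write 23
6) issue 26, read 27, done 35, write 36  <struct: DIV busy until I3 writes@25>

cycle = 17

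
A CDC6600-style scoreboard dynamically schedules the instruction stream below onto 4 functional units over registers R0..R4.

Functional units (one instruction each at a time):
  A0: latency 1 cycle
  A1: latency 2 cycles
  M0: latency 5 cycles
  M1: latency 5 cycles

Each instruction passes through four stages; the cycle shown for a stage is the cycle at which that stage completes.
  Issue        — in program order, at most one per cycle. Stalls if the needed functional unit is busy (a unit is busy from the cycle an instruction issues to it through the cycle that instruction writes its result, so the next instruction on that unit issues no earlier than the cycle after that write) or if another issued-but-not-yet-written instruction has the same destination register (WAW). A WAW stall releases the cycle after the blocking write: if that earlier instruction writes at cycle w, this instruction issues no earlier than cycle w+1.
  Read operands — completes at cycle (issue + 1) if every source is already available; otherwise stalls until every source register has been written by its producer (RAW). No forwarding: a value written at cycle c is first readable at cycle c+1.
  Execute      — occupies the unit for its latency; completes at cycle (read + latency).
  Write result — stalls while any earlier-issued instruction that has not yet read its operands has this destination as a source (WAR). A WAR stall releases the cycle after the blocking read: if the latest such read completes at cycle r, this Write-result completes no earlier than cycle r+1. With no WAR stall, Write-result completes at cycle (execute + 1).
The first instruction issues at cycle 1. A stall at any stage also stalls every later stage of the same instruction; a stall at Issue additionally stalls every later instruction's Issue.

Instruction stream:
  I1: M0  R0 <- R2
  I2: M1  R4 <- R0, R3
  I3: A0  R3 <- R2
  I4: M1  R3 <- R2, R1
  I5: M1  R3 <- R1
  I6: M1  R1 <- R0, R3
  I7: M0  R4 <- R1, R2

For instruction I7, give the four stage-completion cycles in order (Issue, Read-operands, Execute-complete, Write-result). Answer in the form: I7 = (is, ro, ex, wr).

  I1 | 1 | 2 | 7 | 8
  I2 | 2 | 9 | 14 | 15   RAW R0: wait I1 write@8
  I3 | 3 | 4 | 5 | 10   WAR R3: wait I2 read@9
  I4 | 16 | 17 | 22 | 23   struct: M1 busy until I2 writes@15
  I5 | 24 | 25 | 30 | 31   struct: M1 busy until I4 writes@23
  I6 | 32 | 33 | 38 | 39   struct: M1 busy until I5 writes@31
  I7 | 33 | 40 | 45 | 46   RAW R1: wait I6 write@39

I7 = (33, 40, 45, 46)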